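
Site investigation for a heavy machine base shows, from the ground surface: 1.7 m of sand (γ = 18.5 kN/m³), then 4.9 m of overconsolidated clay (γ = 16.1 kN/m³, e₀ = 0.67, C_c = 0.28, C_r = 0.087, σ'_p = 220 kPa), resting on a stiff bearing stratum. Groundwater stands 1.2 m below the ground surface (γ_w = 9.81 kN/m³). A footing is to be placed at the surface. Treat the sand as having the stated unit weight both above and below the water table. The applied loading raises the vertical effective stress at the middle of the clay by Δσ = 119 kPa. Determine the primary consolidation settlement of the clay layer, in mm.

S_c ≈ 149 mm

Mid-depth of clay below the ground surface: z = 1.7 + 4.9/2 = 4.15 m.
Total vertical stress at mid-clay: σ_v = 18.5×1.7 + 16.1×2.45 = 70.895 kPa.
Pore pressure: u = 9.81×(4.15 − 1.2) = 28.94 kPa.
Initial effective stress: σ'_0 = σ_v − u = 70.895 − 28.94 = 41.955 kPa.
Final effective stress: σ'_f = 41.955 + 119 = 160.95 kPa.
σ'_f = 160.95 ≤ σ'_p = 220 kPa, so the clay remains overconsolidated and only the recompression index applies:
S_c = C_r·H/(1+e₀)·log₁₀(σ'_f/σ'_0) = 0.087×4.9/1.67×log₁₀(160.95/41.955)
    = 0.25527 × 0.58391 = 0.1491 m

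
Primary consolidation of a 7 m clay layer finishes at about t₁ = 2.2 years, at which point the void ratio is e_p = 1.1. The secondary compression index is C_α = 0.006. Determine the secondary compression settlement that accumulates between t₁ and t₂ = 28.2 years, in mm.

S_s ≈ 22.2 mm

Secondary compression: S_s = C_α·H/(1+e_p)·log₁₀(t₂/t₁)
S_s = 0.006×7/(1+1.1)×log₁₀(28.2/2.2)
    = 0.02 × 1.108 = 0.02216 m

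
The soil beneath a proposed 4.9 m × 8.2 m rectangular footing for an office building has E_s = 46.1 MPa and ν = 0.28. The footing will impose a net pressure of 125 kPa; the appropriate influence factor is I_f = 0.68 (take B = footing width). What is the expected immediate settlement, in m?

S_e ≈ 0.00833 m

Immediate (elastic) settlement: S_e = q·B·(1−ν²)/E_s · I_f.
E_s = 46.1 MPa = 46100 kPa.
S_e = 125 × 4.9 × (1 − 0.28²) / 46100 × 0.68
    = 125 × 4.9 × 0.9216 / 46100 × 0.68
    = 0.008326 m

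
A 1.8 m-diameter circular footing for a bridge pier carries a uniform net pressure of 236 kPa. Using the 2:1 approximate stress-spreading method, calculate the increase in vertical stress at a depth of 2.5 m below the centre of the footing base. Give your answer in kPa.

Δσ_z ≈ 41.4 kPa

By the 2:1 method the load spreads at 1 horizontal : 2 vertical, so at depth z the loaded area has grown by z in each plan dimension:
Δσ ≈ qD²/(D+z)² = 236×1.8²/(1.8+2.5)² = 41.354 kPa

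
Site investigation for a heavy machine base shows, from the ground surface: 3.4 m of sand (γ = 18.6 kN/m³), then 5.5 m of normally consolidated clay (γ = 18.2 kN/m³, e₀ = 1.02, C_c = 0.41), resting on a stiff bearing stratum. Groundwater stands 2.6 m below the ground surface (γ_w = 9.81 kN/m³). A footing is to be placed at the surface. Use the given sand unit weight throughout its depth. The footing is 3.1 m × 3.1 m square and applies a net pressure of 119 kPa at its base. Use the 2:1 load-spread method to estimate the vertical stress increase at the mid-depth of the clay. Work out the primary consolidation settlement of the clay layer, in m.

S_c ≈ 0.0763 m

Mid-depth of clay below the ground surface: z = 3.4 + 5.5/2 = 6.15 m.
Total vertical stress at mid-clay: σ_v = 18.6×3.4 + 18.2×2.75 = 113.29 kPa.
Pore pressure: u = 9.81×(6.15 − 2.6) = 34.825 kPa.
Initial effective stress: σ'_0 = σ_v − u = 113.29 − 34.825 = 78.465 kPa.
Stress increase at mid-clay by the 2:1 spreading method:
Δσ = qBL/((B+z)(L+z)) = 119×3.1×3.1/((3.1+6.15)(3.1+6.15)) = 13.366 kPa
Final effective stress: σ'_f = σ'_0 + Δσ = 78.465 + 13.366 = 91.831 kPa.
Normally consolidated clay, so the full stress increment lies on the virgin compression line:
S_c = C_c·H/(1+e₀)·log₁₀(σ'_f/σ'_0) = 0.41×5.5/(1+1.02)×log₁₀(91.831/78.465)
    = 1.1163 × 0.068313 = 0.07626 m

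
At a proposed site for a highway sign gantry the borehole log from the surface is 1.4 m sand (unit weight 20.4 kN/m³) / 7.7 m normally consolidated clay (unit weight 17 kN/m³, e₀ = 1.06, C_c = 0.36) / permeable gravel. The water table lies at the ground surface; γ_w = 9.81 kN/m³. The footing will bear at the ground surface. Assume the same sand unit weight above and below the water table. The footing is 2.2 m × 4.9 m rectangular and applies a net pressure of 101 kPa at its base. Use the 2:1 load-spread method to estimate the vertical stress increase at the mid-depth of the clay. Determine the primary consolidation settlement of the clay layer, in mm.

Mid-depth of clay below the ground surface: z = 1.4 + 7.7/2 = 5.25 m.
Total vertical stress at mid-clay: σ_v = 20.4×1.4 + 17×3.85 = 94.01 kPa.
Pore pressure: u = 9.81×(5.25 − 0) = 51.503 kPa.
Initial effective stress: σ'_0 = σ_v − u = 94.01 − 51.503 = 42.507 kPa.
Stress increase at mid-clay by the 2:1 spreading method:
Δσ = qBL/((B+z)(L+z)) = 101×2.2×4.9/((2.2+5.25)(4.9+5.25)) = 14.399 kPa
Final effective stress: σ'_f = σ'_0 + Δσ = 42.507 + 14.399 = 56.906 kPa.
Normally consolidated clay, so the full stress increment lies on the virgin compression line:
S_c = C_c·H/(1+e₀)·log₁₀(σ'_f/σ'_0) = 0.36×7.7/(1+1.06)×log₁₀(56.906/42.507)
    = 1.3456 × 0.1267 = 0.1705 m

S_c ≈ 170 mm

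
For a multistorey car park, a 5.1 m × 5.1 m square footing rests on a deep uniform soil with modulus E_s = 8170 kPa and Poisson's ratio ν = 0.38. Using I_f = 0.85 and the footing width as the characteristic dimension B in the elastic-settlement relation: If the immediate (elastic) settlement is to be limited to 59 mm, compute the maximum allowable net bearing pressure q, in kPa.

S_e = q·B·(1−ν²)/E_s · I_f  ⇒  q = S_e·E_s / (B·(1−ν²)·I_f).
q = 0.059 × 8170 / (5.1 × 0.8556 × 0.85) = 130 kPa

q ≈ 130 kPa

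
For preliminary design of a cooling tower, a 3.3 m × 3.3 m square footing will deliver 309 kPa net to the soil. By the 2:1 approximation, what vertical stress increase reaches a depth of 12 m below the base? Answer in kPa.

By the 2:1 method the load spreads at 1 horizontal : 2 vertical, so at depth z the loaded area has grown by z in each plan dimension:
Δσ = qBL/((B+z)(L+z)) = 309×3.3×3.3/((3.3+12)(3.3+12)) = 14.375 kPa

Δσ_z ≈ 14.4 kPa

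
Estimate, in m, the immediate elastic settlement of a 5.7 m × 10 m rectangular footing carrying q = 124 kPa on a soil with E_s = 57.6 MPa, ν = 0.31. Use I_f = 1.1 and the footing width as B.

Immediate (elastic) settlement: S_e = q·B·(1−ν²)/E_s · I_f.
E_s = 57.6 MPa = 57600 kPa.
S_e = 124 × 5.7 × (1 − 0.31²) / 57600 × 1.1
    = 124 × 5.7 × 0.9039 / 57600 × 1.1
    = 0.0122 m

S_e ≈ 0.0122 m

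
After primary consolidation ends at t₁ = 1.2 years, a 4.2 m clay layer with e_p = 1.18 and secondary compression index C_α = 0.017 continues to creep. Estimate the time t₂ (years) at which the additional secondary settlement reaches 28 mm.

t₂ ≈ 8.59 years

S_s = C_α·H/(1+e_p)·log₁₀(t₂/t₁) ⇒ log₁₀(t₂/t₁) = S_s·(1+e_p)/(C_α·H).
log₁₀(t₂/t₁) = 0.028 × (1+1.18) / (0.017×4.2) = 0.8549
t₂ = t₁ × 10^0.8549 = 1.2 × 7.16 = 8.592 years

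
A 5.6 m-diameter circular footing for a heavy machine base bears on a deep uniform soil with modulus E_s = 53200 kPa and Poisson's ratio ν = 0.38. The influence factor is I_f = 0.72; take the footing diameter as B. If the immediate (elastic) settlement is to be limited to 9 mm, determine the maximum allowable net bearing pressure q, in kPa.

q ≈ 139 kPa

S_e = q·B·(1−ν²)/E_s · I_f  ⇒  q = S_e·E_s / (B·(1−ν²)·I_f).
q = 0.009 × 53200 / (5.6 × 0.8556 × 0.72) = 138.8 kPa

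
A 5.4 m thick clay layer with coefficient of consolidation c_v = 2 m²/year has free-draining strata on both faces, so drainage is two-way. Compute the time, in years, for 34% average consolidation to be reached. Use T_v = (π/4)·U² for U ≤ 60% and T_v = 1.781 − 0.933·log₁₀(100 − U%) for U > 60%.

Drainage path length: H_d = H/2 = 2.7 m (double drainage).
U ≤ 60%: T_v = (π/4)·U² = (π/4)×0.34² = 0.090792.
t = T_v·H_d²/c_v = 0.090792×2.7²/2 = 0.3309 years.

t ≈ 0.331 years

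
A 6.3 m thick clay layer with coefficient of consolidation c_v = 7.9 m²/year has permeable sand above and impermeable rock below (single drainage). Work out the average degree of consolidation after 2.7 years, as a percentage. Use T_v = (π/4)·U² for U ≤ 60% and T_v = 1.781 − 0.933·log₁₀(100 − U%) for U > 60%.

Drainage path length: H_d = H = 6.3 m (single drainage).
T_v = c_v·t/H_d² = 7.9×2.7/6.3² = 0.53741.
T_v = 0.53741 corresponds to the U > 60% branch:
U = 1 − 10^((1.781 − T_v)/0.933)/100 = 0.7848

U ≈ 78.5 %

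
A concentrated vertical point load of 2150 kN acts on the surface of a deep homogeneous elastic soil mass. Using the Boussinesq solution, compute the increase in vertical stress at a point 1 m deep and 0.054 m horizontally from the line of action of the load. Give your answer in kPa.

Boussinesq vertical stress below a point load on an elastic half-space:
Δσ_z = 3P/(2πz²) · [1 + (r/z)²]^(−5/2)
r/z = 0.054/1 = 0.054; [1+(r/z)²]^(−5/2) = 0.99275.
Δσ_z = 3×2150/(2π×1²) × 0.99275 = 1026.5 × 0.99275 = 1019 kPa

Δσ_z ≈ 1020 kPa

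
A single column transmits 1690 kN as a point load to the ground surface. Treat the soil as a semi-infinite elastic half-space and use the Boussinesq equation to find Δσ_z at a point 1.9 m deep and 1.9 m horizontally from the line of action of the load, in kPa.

Δσ_z ≈ 39.5 kPa

Boussinesq vertical stress below a point load on an elastic half-space:
Δσ_z = 3P/(2πz²) · [1 + (r/z)²]^(−5/2)
r/z = 1.9/1.9 = 1; [1+(r/z)²]^(−5/2) = 0.17678.
Δσ_z = 3×1690/(2π×1.9²) × 0.17678 = 223.52 × 0.17678 = 39.51 kPa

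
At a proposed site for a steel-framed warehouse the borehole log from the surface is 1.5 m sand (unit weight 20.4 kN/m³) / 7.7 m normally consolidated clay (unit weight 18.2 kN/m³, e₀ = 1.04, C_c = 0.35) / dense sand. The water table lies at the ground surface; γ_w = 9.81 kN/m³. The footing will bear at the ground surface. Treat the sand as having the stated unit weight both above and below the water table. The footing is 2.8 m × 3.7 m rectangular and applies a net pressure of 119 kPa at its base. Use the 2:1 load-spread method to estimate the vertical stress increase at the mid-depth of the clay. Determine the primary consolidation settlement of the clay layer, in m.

S_c ≈ 0.171 m

Mid-depth of clay below the ground surface: z = 1.5 + 7.7/2 = 5.35 m.
Total vertical stress at mid-clay: σ_v = 20.4×1.5 + 18.2×3.85 = 100.67 kPa.
Pore pressure: u = 9.81×(5.35 − 0) = 52.483 kPa.
Initial effective stress: σ'_0 = σ_v − u = 100.67 − 52.483 = 48.187 kPa.
Stress increase at mid-clay by the 2:1 spreading method:
Δσ = qBL/((B+z)(L+z)) = 119×2.8×3.7/((2.8+5.35)(3.7+5.35)) = 16.715 kPa
Final effective stress: σ'_f = σ'_0 + Δσ = 48.187 + 16.715 = 64.902 kPa.
Normally consolidated clay, so the full stress increment lies on the virgin compression line:
S_c = C_c·H/(1+e₀)·log₁₀(σ'_f/σ'_0) = 0.35×7.7/(1+1.04)×log₁₀(64.902/48.187)
    = 1.3211 × 0.12933 = 0.1709 m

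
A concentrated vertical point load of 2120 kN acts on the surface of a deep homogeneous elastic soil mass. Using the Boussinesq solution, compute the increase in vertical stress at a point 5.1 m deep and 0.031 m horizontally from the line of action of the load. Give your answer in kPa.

Δσ_z ≈ 38.9 kPa

Boussinesq vertical stress below a point load on an elastic half-space:
Δσ_z = 3P/(2πz²) · [1 + (r/z)²]^(−5/2)
r/z = 0.031/5.1 = 0.0060784; [1+(r/z)²]^(−5/2) = 0.99991.
Δσ_z = 3×2120/(2π×5.1²) × 0.99991 = 38.917 × 0.99991 = 38.91 kPa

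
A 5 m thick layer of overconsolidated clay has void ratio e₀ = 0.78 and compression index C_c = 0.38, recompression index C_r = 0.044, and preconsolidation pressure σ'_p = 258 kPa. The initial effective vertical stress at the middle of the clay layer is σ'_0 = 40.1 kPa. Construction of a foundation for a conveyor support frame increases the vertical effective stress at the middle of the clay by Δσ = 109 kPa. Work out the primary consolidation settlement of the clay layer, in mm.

Final effective stress: σ'_f = 40.1 + 109 = 149.1 kPa.
σ'_f = 149.1 ≤ σ'_p = 258 kPa, so the clay remains overconsolidated and only the recompression index applies:
S_c = C_r·H/(1+e₀)·log₁₀(σ'_f/σ'_0) = 0.044×5/1.78×log₁₀(149.1/40.1)
    = 0.1236 × 0.57033 = 0.07049 m

S_c ≈ 70.5 mm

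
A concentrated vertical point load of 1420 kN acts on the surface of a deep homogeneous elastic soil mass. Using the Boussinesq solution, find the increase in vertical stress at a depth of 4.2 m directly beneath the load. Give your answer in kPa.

Boussinesq vertical stress below a point load on an elastic half-space:
Δσ_z = 3P/(2πz²) · [1 + (r/z)²]^(−5/2)
r/z = 0/4.2 = 0; [1+(r/z)²]^(−5/2) = 1.
Δσ_z = 3×1420/(2π×4.2²) × 1 = 38.435 × 1 = 38.44 kPa

Δσ_z ≈ 38.4 kPa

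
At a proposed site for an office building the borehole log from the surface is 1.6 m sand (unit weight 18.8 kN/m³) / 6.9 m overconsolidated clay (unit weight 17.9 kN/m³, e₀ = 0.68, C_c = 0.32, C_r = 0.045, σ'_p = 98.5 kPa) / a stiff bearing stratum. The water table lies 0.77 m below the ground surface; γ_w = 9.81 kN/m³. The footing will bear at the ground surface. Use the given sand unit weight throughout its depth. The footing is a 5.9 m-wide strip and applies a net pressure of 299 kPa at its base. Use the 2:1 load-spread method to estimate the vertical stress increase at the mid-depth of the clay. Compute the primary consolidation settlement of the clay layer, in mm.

Mid-depth of clay below the ground surface: z = 1.6 + 6.9/2 = 5.05 m.
Total vertical stress at mid-clay: σ_v = 18.8×1.6 + 17.9×3.45 = 91.835 kPa.
Pore pressure: u = 9.81×(5.05 − 0.77) = 41.987 kPa.
Initial effective stress: σ'_0 = σ_v − u = 91.835 − 41.987 = 49.848 kPa.
Stress increase at mid-clay by the 2:1 spreading method:
Δσ = qB/(B+z) = 299×5.9/(5.9+5.05) = 161.11 kPa
Final effective stress: σ'_f = 49.848 + 161.11 = 210.96 kPa.
σ'_f = 210.96 > σ'_p = 98.5 kPa, so the stress path crosses the preconsolidation pressure — recompression up to σ'_p, then virgin compression beyond:
S_c = H/(1+e₀)·[C_r·log₁₀(σ'_p/σ'_0) + C_c·log₁₀(σ'_f/σ'_p)]
    = 6.9/1.68 × [0.045×log₁₀(98.5/49.848) + 0.32×log₁₀(210.96/98.5)]
    = 4.1071 × [0.01331 + 0.10584] = 0.4894 m

S_c ≈ 489 mm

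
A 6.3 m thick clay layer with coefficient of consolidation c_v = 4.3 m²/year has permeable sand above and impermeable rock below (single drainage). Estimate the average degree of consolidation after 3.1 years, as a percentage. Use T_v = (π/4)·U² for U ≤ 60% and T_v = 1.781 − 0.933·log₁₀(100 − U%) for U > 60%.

U ≈ 64.6 %

Drainage path length: H_d = H = 6.3 m (single drainage).
T_v = c_v·t/H_d² = 4.3×3.1/6.3² = 0.33585.
T_v = 0.33585 corresponds to the U > 60% branch:
U = 1 − 10^((1.781 − T_v)/0.933)/100 = 0.6461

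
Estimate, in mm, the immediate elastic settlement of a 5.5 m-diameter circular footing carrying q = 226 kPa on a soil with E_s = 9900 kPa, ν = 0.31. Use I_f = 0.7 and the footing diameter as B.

S_e ≈ 79.4 mm

Immediate (elastic) settlement: S_e = q·B·(1−ν²)/E_s · I_f.
S_e = 226 × 5.5 × (1 − 0.31²) / 9900 × 0.7
    = 226 × 5.5 × 0.9039 / 9900 × 0.7
    = 0.07944 m = 79.44 mm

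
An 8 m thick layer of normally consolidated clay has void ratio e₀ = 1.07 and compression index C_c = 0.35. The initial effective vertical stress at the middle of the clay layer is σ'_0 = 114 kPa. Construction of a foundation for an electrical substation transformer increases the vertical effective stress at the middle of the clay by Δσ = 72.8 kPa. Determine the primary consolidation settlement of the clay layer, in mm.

Final effective stress: σ'_f = σ'_0 + Δσ = 114 + 72.8 = 186.8 kPa.
Normally consolidated clay, so the full stress increment lies on the virgin compression line:
S_c = C_c·H/(1+e₀)·log₁₀(σ'_f/σ'_0) = 0.35×8/(1+1.07)×log₁₀(186.8/114)
    = 1.3527 × 0.21447 = 0.2901 m

S_c ≈ 290 mm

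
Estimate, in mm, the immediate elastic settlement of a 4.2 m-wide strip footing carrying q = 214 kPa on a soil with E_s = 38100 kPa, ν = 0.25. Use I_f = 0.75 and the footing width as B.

Immediate (elastic) settlement: S_e = q·B·(1−ν²)/E_s · I_f.
S_e = 214 × 4.2 × (1 − 0.25²) / 38100 × 0.75
    = 214 × 4.2 × 0.9375 / 38100 × 0.75
    = 0.01659 m = 16.59 mm

S_e ≈ 16.6 mm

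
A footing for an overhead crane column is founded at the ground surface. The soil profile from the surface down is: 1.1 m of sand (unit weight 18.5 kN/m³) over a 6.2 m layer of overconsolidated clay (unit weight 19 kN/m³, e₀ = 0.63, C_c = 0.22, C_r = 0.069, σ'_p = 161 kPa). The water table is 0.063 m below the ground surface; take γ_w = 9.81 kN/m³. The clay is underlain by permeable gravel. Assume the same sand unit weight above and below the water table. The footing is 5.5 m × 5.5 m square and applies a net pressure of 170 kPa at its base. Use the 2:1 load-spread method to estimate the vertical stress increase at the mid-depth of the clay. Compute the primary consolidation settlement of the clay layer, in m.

S_c ≈ 0.1 m

Mid-depth of clay below the ground surface: z = 1.1 + 6.2/2 = 4.2 m.
Total vertical stress at mid-clay: σ_v = 18.5×1.1 + 19×3.1 = 79.25 kPa.
Pore pressure: u = 9.81×(4.2 − 0.063) = 40.584 kPa.
Initial effective stress: σ'_0 = σ_v − u = 79.25 − 40.584 = 38.666 kPa.
Stress increase at mid-clay by the 2:1 spreading method:
Δσ = qBL/((B+z)(L+z)) = 170×5.5×5.5/((5.5+4.2)(5.5+4.2)) = 54.655 kPa
Final effective stress: σ'_f = 38.666 + 54.655 = 93.321 kPa.
σ'_f = 93.321 ≤ σ'_p = 161 kPa, so the clay remains overconsolidated and only the recompression index applies:
S_c = C_r·H/(1+e₀)·log₁₀(σ'_f/σ'_0) = 0.069×6.2/1.63×log₁₀(93.321/38.666)
    = 0.26246 × 0.38265 = 0.1004 m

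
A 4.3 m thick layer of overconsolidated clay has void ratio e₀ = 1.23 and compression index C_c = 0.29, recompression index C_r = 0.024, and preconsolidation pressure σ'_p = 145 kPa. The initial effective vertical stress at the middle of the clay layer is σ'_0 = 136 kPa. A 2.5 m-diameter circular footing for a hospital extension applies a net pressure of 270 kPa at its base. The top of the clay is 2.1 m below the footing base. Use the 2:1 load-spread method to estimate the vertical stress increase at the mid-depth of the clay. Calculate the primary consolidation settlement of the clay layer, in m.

Mid-depth of clay below the footing base: z = 2.1 + 4.3/2 = 4.25 m.
Stress increase at mid-clay by the 2:1 spreading method:
Δσ ≈ qD²/(D+z)² = 270×2.5²/(2.5+4.25)² = 37.037 kPa
Final effective stress: σ'_f = 136 + 37.037 = 173.04 kPa.
σ'_f = 173.04 > σ'_p = 145 kPa, so the stress path crosses the preconsolidation pressure — recompression up to σ'_p, then virgin compression beyond:
S_c = H/(1+e₀)·[C_r·log₁₀(σ'_p/σ'_0) + C_c·log₁₀(σ'_f/σ'_p)]
    = 4.3/2.23 × [0.024×log₁₀(145/136) + 0.29×log₁₀(173.04/145)]
    = 1.9283 × [0.0006679 + 0.022266] = 0.04422 m

S_c ≈ 0.0442 m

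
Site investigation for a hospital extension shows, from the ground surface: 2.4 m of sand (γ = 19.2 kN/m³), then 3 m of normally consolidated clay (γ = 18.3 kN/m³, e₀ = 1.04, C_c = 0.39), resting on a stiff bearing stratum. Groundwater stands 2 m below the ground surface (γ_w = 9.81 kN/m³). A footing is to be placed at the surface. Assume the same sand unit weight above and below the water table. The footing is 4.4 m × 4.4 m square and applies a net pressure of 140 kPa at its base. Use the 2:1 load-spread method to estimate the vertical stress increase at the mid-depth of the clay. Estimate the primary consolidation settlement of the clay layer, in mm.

Mid-depth of clay below the ground surface: z = 2.4 + 3/2 = 3.9 m.
Total vertical stress at mid-clay: σ_v = 19.2×2.4 + 18.3×1.5 = 73.53 kPa.
Pore pressure: u = 9.81×(3.9 − 2) = 18.639 kPa.
Initial effective stress: σ'_0 = σ_v − u = 73.53 − 18.639 = 54.891 kPa.
Stress increase at mid-clay by the 2:1 spreading method:
Δσ = qBL/((B+z)(L+z)) = 140×4.4×4.4/((4.4+3.9)(4.4+3.9)) = 39.344 kPa
Final effective stress: σ'_f = σ'_0 + Δσ = 54.891 + 39.344 = 94.235 kPa.
Normally consolidated clay, so the full stress increment lies on the virgin compression line:
S_c = C_c·H/(1+e₀)·log₁₀(σ'_f/σ'_0) = 0.39×3/(1+1.04)×log₁₀(94.235/54.891)
    = 0.57353 × 0.23471 = 0.1346 m

S_c ≈ 135 mm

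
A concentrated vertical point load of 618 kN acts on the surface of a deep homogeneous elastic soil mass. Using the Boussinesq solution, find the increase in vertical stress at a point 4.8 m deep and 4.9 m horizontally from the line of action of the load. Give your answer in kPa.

Δσ_z ≈ 2.15 kPa

Boussinesq vertical stress below a point load on an elastic half-space:
Δσ_z = 3P/(2πz²) · [1 + (r/z)²]^(−5/2)
r/z = 4.9/4.8 = 1.0208; [1+(r/z)²]^(−5/2) = 0.16781.
Δσ_z = 3×618/(2π×4.8²) × 0.16781 = 12.807 × 0.16781 = 2.149 kPa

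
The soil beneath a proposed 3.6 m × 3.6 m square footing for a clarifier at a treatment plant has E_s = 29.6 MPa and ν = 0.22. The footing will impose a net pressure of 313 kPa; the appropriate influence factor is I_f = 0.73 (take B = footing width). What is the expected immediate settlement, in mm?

S_e ≈ 26.4 mm

Immediate (elastic) settlement: S_e = q·B·(1−ν²)/E_s · I_f.
E_s = 29.6 MPa = 29600 kPa.
S_e = 313 × 3.6 × (1 − 0.22²) / 29600 × 0.73
    = 313 × 3.6 × 0.9516 / 29600 × 0.73
    = 0.02644 m = 26.44 mm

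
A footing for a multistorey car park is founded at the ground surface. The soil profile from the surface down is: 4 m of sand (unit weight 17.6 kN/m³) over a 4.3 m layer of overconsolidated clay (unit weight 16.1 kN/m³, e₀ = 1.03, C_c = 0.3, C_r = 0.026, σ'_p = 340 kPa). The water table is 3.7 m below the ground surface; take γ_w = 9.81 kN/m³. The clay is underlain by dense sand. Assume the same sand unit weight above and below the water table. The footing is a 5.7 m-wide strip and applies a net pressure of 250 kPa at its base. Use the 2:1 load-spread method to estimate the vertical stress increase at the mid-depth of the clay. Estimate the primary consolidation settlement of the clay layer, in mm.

Mid-depth of clay below the ground surface: z = 4 + 4.3/2 = 6.15 m.
Total vertical stress at mid-clay: σ_v = 17.6×4 + 16.1×2.15 = 105.02 kPa.
Pore pressure: u = 9.81×(6.15 − 3.7) = 24.035 kPa.
Initial effective stress: σ'_0 = σ_v − u = 105.02 − 24.035 = 80.985 kPa.
Stress increase at mid-clay by the 2:1 spreading method:
Δσ = qB/(B+z) = 250×5.7/(5.7+6.15) = 120.25 kPa
Final effective stress: σ'_f = 80.985 + 120.25 = 201.24 kPa.
σ'_f = 201.24 ≤ σ'_p = 340 kPa, so the clay remains overconsolidated and only the recompression index applies:
S_c = C_r·H/(1+e₀)·log₁₀(σ'_f/σ'_0) = 0.026×4.3/2.03×log₁₀(201.24/80.985)
    = 0.055073 × 0.39531 = 0.02177 m

S_c ≈ 21.8 mm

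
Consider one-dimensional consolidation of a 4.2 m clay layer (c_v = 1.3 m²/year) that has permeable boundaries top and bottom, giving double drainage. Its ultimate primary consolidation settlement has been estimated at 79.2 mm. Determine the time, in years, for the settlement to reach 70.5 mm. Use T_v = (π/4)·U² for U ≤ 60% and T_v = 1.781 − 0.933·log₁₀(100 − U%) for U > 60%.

t ≈ 2.75 years

Drainage path length: H_d = H/2 = 2.1 m (double drainage).
U = S(t)/S_ult = 70.5/79.2 = 0.8902.
U > 60%: T_v = 1.781 − 0.933·log₁₀(100 − 89.015) = 0.80994.
t = T_v·H_d²/c_v = 0.80994×2.1²/1.3 = 2.748 years.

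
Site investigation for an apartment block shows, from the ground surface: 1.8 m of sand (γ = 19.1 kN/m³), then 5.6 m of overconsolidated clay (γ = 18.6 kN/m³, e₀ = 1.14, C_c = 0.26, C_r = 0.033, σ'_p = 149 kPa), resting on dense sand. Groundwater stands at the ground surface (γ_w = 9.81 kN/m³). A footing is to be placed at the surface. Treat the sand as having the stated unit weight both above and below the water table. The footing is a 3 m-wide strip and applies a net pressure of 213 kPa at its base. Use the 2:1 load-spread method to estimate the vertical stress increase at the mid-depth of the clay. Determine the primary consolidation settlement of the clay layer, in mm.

S_c ≈ 41.6 mm

Mid-depth of clay below the ground surface: z = 1.8 + 5.6/2 = 4.6 m.
Total vertical stress at mid-clay: σ_v = 19.1×1.8 + 18.6×2.8 = 86.46 kPa.
Pore pressure: u = 9.81×(4.6 − 0) = 45.126 kPa.
Initial effective stress: σ'_0 = σ_v − u = 86.46 − 45.126 = 41.334 kPa.
Stress increase at mid-clay by the 2:1 spreading method:
Δσ = qB/(B+z) = 213×3/(3+4.6) = 84.079 kPa
Final effective stress: σ'_f = 41.334 + 84.079 = 125.41 kPa.
σ'_f = 125.41 ≤ σ'_p = 149 kPa, so the clay remains overconsolidated and only the recompression index applies:
S_c = C_r·H/(1+e₀)·log₁₀(σ'_f/σ'_0) = 0.033×5.6/2.14×log₁₀(125.41/41.334)
    = 0.086354 × 0.48202 = 0.04162 m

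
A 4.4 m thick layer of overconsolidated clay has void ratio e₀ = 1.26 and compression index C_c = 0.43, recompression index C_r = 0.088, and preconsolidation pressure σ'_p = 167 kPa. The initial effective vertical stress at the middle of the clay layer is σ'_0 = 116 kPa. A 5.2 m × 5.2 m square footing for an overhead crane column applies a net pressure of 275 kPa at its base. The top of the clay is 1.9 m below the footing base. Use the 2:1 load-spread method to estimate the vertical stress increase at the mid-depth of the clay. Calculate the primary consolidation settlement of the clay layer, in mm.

S_c ≈ 96.2 mm

Mid-depth of clay below the footing base: z = 1.9 + 4.4/2 = 4.1 m.
Stress increase at mid-clay by the 2:1 spreading method:
Δσ = qBL/((B+z)(L+z)) = 275×5.2×5.2/((5.2+4.1)(5.2+4.1)) = 85.975 kPa
Final effective stress: σ'_f = 116 + 85.975 = 201.97 kPa.
σ'_f = 201.97 > σ'_p = 167 kPa, so the stress path crosses the preconsolidation pressure — recompression up to σ'_p, then virgin compression beyond:
S_c = H/(1+e₀)·[C_r·log₁₀(σ'_p/σ'_0) + C_c·log₁₀(σ'_f/σ'_p)]
    = 4.4/2.26 × [0.088×log₁₀(167/116) + 0.43×log₁₀(201.97/167)]
    = 1.9469 × [0.013927 + 0.035505] = 0.09624 m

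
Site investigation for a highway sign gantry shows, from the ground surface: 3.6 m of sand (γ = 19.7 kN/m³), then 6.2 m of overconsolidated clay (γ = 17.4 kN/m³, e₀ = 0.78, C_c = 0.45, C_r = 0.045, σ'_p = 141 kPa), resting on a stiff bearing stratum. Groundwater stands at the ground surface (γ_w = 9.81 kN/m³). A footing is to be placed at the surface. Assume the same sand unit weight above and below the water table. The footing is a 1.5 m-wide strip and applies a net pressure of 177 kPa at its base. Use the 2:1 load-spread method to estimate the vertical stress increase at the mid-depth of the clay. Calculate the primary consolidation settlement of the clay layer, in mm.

S_c ≈ 29.7 mm

Mid-depth of clay below the ground surface: z = 3.6 + 6.2/2 = 6.7 m.
Total vertical stress at mid-clay: σ_v = 19.7×3.6 + 17.4×3.1 = 124.86 kPa.
Pore pressure: u = 9.81×(6.7 − 0) = 65.727 kPa.
Initial effective stress: σ'_0 = σ_v − u = 124.86 − 65.727 = 59.133 kPa.
Stress increase at mid-clay by the 2:1 spreading method:
Δσ = qB/(B+z) = 177×1.5/(1.5+6.7) = 32.378 kPa
Final effective stress: σ'_f = 59.133 + 32.378 = 91.511 kPa.
σ'_f = 91.511 ≤ σ'_p = 141 kPa, so the clay remains overconsolidated and only the recompression index applies:
S_c = C_r·H/(1+e₀)·log₁₀(σ'_f/σ'_0) = 0.045×6.2/1.78×log₁₀(91.511/59.133)
    = 0.15674 × 0.18964 = 0.02972 m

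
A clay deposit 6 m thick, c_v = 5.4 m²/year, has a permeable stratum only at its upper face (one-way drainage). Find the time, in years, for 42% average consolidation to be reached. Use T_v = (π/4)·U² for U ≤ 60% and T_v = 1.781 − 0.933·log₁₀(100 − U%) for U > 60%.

Drainage path length: H_d = H = 6 m (single drainage).
U ≤ 60%: T_v = (π/4)·U² = (π/4)×0.42² = 0.13854.
t = T_v·H_d²/c_v = 0.13854×6²/5.4 = 0.9236 years.

t ≈ 0.924 years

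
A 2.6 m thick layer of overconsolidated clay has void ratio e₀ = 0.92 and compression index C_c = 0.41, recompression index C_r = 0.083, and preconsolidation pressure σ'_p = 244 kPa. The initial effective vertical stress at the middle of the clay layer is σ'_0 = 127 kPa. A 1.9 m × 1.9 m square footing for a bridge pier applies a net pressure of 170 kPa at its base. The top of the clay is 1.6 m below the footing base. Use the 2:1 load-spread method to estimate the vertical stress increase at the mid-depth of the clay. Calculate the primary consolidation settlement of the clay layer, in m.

Mid-depth of clay below the footing base: z = 1.6 + 2.6/2 = 2.9 m.
Stress increase at mid-clay by the 2:1 spreading method:
Δσ = qBL/((B+z)(L+z)) = 170×1.9×1.9/((1.9+2.9)(1.9+2.9)) = 26.636 kPa
Final effective stress: σ'_f = 127 + 26.636 = 153.64 kPa.
σ'_f = 153.64 ≤ σ'_p = 244 kPa, so the clay remains overconsolidated and only the recompression index applies:
S_c = C_r·H/(1+e₀)·log₁₀(σ'_f/σ'_0) = 0.083×2.6/1.92×log₁₀(153.64/127)
    = 0.1124 × 0.082701 = 0.009295 m

S_c ≈ 0.0093 m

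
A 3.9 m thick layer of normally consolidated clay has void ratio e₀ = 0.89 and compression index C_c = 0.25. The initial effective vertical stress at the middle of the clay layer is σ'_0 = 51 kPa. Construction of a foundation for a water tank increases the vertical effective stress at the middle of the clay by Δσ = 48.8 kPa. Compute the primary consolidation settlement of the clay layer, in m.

S_c ≈ 0.15 m

Final effective stress: σ'_f = σ'_0 + Δσ = 51 + 48.8 = 99.8 kPa.
Normally consolidated clay, so the full stress increment lies on the virgin compression line:
S_c = C_c·H/(1+e₀)·log₁₀(σ'_f/σ'_0) = 0.25×3.9/(1+0.89)×log₁₀(99.8/51)
    = 0.51587 × 0.29156 = 0.1504 m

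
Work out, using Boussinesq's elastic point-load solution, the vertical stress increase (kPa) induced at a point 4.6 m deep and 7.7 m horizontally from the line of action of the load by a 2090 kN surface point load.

Boussinesq vertical stress below a point load on an elastic half-space:
Δσ_z = 3P/(2πz²) · [1 + (r/z)²]^(−5/2)
r/z = 7.7/4.6 = 1.6739; [1+(r/z)²]^(−5/2) = 0.035479.
Δσ_z = 3×2090/(2π×4.6²) × 0.035479 = 47.16 × 0.035479 = 1.673 kPa

Δσ_z ≈ 1.67 kPa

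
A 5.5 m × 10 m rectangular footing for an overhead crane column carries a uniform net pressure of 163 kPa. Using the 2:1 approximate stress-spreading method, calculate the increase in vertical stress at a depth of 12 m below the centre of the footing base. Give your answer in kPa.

Δσ_z ≈ 23.3 kPa

By the 2:1 method the load spreads at 1 horizontal : 2 vertical, so at depth z the loaded area has grown by z in each plan dimension:
Δσ = qBL/((B+z)(L+z)) = 163×5.5×10/((5.5+12)(10+12)) = 23.286 kPa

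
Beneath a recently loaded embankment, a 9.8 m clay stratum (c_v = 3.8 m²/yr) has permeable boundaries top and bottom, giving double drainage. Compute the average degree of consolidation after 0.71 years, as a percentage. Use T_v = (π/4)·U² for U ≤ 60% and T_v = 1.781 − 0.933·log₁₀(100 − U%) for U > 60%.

Drainage path length: H_d = H/2 = 4.9 m (double drainage).
T_v = c_v·t/H_d² = 3.8×0.71/4.9² = 0.11237.
T_v = 0.11237 corresponds to the U ≤ 60% branch:
U = √(4T_v/π) = 0.3783

U ≈ 37.8 %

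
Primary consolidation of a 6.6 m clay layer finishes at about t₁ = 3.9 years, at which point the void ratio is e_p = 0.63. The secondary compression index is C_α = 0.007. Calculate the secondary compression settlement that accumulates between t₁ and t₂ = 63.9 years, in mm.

S_s ≈ 34.4 mm

Secondary compression: S_s = C_α·H/(1+e_p)·log₁₀(t₂/t₁)
S_s = 0.007×6.6/(1+0.63)×log₁₀(63.9/3.9)
    = 0.02834 × 1.214 = 0.03442 m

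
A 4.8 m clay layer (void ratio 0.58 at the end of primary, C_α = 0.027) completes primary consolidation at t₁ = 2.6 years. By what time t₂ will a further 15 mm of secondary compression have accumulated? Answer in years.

S_s = C_α·H/(1+e_p)·log₁₀(t₂/t₁) ⇒ log₁₀(t₂/t₁) = S_s·(1+e_p)/(C_α·H).
log₁₀(t₂/t₁) = 0.015 × (1+0.58) / (0.027×4.8) = 0.1829
t₂ = t₁ × 10^0.1829 = 2.6 × 1.524 = 3.961 years

t₂ ≈ 3.96 years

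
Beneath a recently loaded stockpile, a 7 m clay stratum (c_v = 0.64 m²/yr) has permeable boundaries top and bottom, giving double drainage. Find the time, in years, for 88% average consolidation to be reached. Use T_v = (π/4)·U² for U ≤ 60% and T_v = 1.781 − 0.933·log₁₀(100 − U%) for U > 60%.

t ≈ 14.8 years

Drainage path length: H_d = H/2 = 3.5 m (double drainage).
U > 60%: T_v = 1.781 − 0.933·log₁₀(100 − 88) = 0.77412.
t = T_v·H_d²/c_v = 0.77412×3.5²/0.64 = 14.82 years.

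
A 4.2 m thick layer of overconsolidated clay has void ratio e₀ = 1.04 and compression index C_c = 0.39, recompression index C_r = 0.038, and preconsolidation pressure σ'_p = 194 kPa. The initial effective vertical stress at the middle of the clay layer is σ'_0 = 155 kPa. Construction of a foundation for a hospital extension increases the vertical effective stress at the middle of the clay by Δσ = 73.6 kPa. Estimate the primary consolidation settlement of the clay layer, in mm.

Final effective stress: σ'_f = 155 + 73.6 = 228.6 kPa.
σ'_f = 228.6 > σ'_p = 194 kPa, so the stress path crosses the preconsolidation pressure — recompression up to σ'_p, then virgin compression beyond:
S_c = H/(1+e₀)·[C_r·log₁₀(σ'_p/σ'_0) + C_c·log₁₀(σ'_f/σ'_p)]
    = 4.2/2.04 × [0.038×log₁₀(194/155) + 0.39×log₁₀(228.6/194)]
    = 2.0588 × [0.0037039 + 0.027797] = 0.06485 m

S_c ≈ 64.9 mm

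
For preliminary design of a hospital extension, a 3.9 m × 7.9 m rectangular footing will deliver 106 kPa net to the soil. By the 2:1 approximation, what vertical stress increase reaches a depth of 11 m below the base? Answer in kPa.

By the 2:1 method the load spreads at 1 horizontal : 2 vertical, so at depth z the loaded area has grown by z in each plan dimension:
Δσ = qBL/((B+z)(L+z)) = 106×3.9×7.9/((3.9+11)(7.9+11)) = 11.597 kPa

Δσ_z ≈ 11.6 kPa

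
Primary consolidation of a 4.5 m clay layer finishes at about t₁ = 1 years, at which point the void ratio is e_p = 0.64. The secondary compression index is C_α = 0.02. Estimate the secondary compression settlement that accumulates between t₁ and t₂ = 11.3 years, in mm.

S_s ≈ 57.8 mm

Secondary compression: S_s = C_α·H/(1+e_p)·log₁₀(t₂/t₁)
S_s = 0.02×4.5/(1+0.64)×log₁₀(11.3/1)
    = 0.05488 × 1.053 = 0.05779 m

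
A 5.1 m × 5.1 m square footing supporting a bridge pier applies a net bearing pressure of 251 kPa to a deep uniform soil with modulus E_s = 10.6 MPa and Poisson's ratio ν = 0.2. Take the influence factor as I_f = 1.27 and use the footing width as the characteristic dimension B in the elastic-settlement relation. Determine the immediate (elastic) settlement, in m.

Immediate (elastic) settlement: S_e = q·B·(1−ν²)/E_s · I_f.
E_s = 10.6 MPa = 10600 kPa.
S_e = 251 × 5.1 × (1 − 0.2²) / 10600 × 1.27
    = 251 × 5.1 × 0.96 / 10600 × 1.27
    = 0.1472 m

S_e ≈ 0.147 m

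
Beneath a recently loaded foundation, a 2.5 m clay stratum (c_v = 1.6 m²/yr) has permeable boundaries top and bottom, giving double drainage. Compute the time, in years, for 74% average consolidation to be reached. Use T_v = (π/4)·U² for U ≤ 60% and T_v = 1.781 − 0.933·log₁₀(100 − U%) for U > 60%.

Drainage path length: H_d = H/2 = 1.25 m (double drainage).
U > 60%: T_v = 1.781 − 0.933·log₁₀(100 − 74) = 0.46083.
t = T_v·H_d²/c_v = 0.46083×1.25²/1.6 = 0.45 years.

t ≈ 0.45 years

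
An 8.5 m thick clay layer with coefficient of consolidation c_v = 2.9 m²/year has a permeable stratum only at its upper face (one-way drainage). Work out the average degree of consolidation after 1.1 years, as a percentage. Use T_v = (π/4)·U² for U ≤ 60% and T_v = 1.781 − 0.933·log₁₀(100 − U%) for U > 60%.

Drainage path length: H_d = H = 8.5 m (single drainage).
T_v = c_v·t/H_d² = 2.9×1.1/8.5² = 0.044152.
T_v = 0.044152 corresponds to the U ≤ 60% branch:
U = √(4T_v/π) = 0.2371

U ≈ 23.7 %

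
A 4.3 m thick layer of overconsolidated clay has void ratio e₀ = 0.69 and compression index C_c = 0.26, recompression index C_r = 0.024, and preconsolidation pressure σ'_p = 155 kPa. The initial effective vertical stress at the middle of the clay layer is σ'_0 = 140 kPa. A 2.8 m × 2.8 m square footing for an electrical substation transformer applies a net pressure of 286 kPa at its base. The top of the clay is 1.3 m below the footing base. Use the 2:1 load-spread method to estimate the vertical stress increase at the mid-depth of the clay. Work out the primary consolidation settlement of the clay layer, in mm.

Mid-depth of clay below the footing base: z = 1.3 + 4.3/2 = 3.45 m.
Stress increase at mid-clay by the 2:1 spreading method:
Δσ = qBL/((B+z)(L+z)) = 286×2.8×2.8/((2.8+3.45)(2.8+3.45)) = 57.401 kPa
Final effective stress: σ'_f = 140 + 57.401 = 197.4 kPa.
σ'_f = 197.4 > σ'_p = 155 kPa, so the stress path crosses the preconsolidation pressure — recompression up to σ'_p, then virgin compression beyond:
S_c = H/(1+e₀)·[C_r·log₁₀(σ'_p/σ'_0) + C_c·log₁₀(σ'_f/σ'_p)]
    = 4.3/1.69 × [0.024×log₁₀(155/140) + 0.26×log₁₀(197.4/155)]
    = 2.5444 × [0.0010609 + 0.027304] = 0.07217 m

S_c ≈ 72.2 mm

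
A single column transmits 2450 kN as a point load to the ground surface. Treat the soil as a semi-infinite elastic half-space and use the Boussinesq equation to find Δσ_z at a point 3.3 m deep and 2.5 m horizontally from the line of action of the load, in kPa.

Boussinesq vertical stress below a point load on an elastic half-space:
Δσ_z = 3P/(2πz²) · [1 + (r/z)²]^(−5/2)
r/z = 2.5/3.3 = 0.75758; [1+(r/z)²]^(−5/2) = 0.32177.
Δσ_z = 3×2450/(2π×3.3²) × 0.32177 = 107.42 × 0.32177 = 34.56 kPa

Δσ_z ≈ 34.6 kPa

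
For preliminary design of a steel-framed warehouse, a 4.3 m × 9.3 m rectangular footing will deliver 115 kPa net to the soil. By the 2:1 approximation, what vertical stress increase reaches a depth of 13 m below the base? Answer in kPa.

By the 2:1 method the load spreads at 1 horizontal : 2 vertical, so at depth z the loaded area has grown by z in each plan dimension:
Δσ = qBL/((B+z)(L+z)) = 115×4.3×9.3/((4.3+13)(9.3+13)) = 11.921 kPa

Δσ_z ≈ 11.9 kPa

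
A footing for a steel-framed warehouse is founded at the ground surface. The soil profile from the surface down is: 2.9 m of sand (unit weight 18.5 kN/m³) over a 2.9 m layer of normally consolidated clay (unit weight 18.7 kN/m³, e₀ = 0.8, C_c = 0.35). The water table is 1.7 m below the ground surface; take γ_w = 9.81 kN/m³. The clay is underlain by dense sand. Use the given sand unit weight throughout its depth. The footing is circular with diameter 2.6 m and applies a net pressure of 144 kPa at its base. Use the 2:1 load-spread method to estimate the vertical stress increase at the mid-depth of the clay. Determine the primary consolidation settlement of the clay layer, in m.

S_c ≈ 0.0767 m

Mid-depth of clay below the ground surface: z = 2.9 + 2.9/2 = 4.35 m.
Total vertical stress at mid-clay: σ_v = 18.5×2.9 + 18.7×1.45 = 80.765 kPa.
Pore pressure: u = 9.81×(4.35 − 1.7) = 25.997 kPa.
Initial effective stress: σ'_0 = σ_v − u = 80.765 − 25.997 = 54.768 kPa.
Stress increase at mid-clay by the 2:1 spreading method:
Δσ ≈ qD²/(D+z)² = 144×2.6²/(2.6+4.35)² = 20.153 kPa
Final effective stress: σ'_f = σ'_0 + Δσ = 54.768 + 20.153 = 74.921 kPa.
Normally consolidated clay, so the full stress increment lies on the virgin compression line:
S_c = C_c·H/(1+e₀)·log₁₀(σ'_f/σ'_0) = 0.35×2.9/(1+0.8)×log₁₀(74.921/54.768)
    = 0.56389 × 0.13608 = 0.07673 m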